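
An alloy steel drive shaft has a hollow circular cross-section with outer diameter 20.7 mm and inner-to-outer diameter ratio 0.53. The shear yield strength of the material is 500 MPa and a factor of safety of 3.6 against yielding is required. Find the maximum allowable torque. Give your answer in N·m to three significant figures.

T_allow = 223 N·m

τ_allow = 500/3.6 = 138.9 MPa.
For a hollow shaft T_allow = τ_allow·πd_o³(1−k⁴)/16 with 1−k⁴ = 0.9211, so πd_o³(1−k⁴)/16 = 1604 mm³.
T_allow = 138.9×1604 = 222800 N·mm = 222.8 N·m.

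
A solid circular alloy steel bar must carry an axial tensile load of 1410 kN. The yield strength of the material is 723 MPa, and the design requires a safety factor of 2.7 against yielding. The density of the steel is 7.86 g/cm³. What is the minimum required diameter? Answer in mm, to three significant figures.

d = 81.9 mm

Allowable stress σ_allow = 723/2.7 = 267.8 MPa.
Required area A = F/σ_allow = 1410000/267.8 = 5266 mm².
A = πd²/4 → d = √(4A/π) = 81.88 mm.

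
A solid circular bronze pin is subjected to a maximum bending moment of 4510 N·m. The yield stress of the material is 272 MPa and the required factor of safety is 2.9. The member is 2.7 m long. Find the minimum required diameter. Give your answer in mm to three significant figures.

σ_allow = 272/2.9 = 93.79 MPa.
For a solid circular section σ = 32M/(πd³), so d³ = 32M/(π σ_allow) = 32×4510000/(π×93.79) = 489800 mm³.
d = 78.83 mm.

d = 78.8 mm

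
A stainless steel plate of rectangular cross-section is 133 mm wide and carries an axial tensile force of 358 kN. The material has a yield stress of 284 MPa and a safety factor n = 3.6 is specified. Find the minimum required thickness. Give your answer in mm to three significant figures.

t = 34.1 mm

σ_allow = 284/3.6 = 78.89 MPa.
Required area A = F/σ_allow = 358000/78.89 = 4538 mm².
t = A/w = 4538/133 = 34.12 mm.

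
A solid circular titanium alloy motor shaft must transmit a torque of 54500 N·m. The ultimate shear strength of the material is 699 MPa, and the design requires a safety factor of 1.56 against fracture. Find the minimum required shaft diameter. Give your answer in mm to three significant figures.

d = 85.2 mm

Allowable shear stress τ_allow = 699/1.56 = 448.1 MPa.
For a solid shaft τ = 16T/(πd³), so d³ = 16T/(π τ_allow) = 16×5.4500×10^7/(π×448.1) = 619500 mm³.
d = (619500)^(1/3) = 85.25 mm.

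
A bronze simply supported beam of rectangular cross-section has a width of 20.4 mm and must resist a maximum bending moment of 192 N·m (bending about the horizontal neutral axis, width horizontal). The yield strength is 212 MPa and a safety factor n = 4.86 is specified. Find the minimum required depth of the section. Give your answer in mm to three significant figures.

h = 36.0 mm

σ_allow = 212/4.86 = 43.62 MPa.
For a rectangular section σ = 6M/(bh²), so h² = 6M/(b σ_allow) = 6×192000/(20.4×43.62) = 1295 mm².
h = 35.98 mm.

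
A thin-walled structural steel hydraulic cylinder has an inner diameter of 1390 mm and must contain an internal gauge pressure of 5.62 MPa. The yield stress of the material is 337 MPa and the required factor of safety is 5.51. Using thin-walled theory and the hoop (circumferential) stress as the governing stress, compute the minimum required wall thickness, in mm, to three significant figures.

t = 63.9 mm

σ_allow = 337/5.51 = 61.16 MPa.
Hoop stress σ_h = pD/(2t), so t = pD/(2σ_allow) = 5.62×1390/(2×61.16) = 63.86 mm.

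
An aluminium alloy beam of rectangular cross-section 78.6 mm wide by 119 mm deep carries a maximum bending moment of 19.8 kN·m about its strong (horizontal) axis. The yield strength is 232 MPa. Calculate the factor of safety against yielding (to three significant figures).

n = 2.17

Section modulus S = bh²/6 = 78.6×119²/6 = 185500 mm³.
σ = M/S = 1.9800×10^7/185500 = 106.7 MPa.
n = 232/106.7 = 2.174.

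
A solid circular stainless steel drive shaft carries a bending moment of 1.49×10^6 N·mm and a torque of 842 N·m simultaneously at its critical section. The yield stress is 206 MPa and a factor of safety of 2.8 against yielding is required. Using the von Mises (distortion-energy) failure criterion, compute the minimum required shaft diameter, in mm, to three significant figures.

d = 61.2 mm

σ_allow = σ_y/n = 206/2.8 = 73.57 MPa.
For a solid shaft σ_b = 32M/(πd³) and τ = 16T/(πd³), so the von Mises stress is σ' = (16/πd³)·√(4M²+3T²).
√(4M²+3T²) = √(4×(1.490×10^6)² + 3×(842000)²) = 3.318×10^6 N·mm.
d³ = 16×3.318×10^6/(π×73.57) = 229700 mm³.
d = 61.24 mm.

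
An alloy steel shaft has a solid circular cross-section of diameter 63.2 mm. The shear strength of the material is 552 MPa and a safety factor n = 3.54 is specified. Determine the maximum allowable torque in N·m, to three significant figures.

τ_allow = 552/3.54 = 155.9 MPa.
For a solid shaft T_allow = τ_allow·πd³/16; πd³/16 = π×63.2³/16 = 49570 mm³.
T_allow = 155.9×49570 = 7.729×10^6 N·mm = 7729 N·m.

T_allow = 7730 N·m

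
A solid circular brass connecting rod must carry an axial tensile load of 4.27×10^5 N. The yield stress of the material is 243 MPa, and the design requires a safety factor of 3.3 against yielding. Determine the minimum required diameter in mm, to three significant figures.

Allowable stress σ_allow = 243/3.3 = 73.64 MPa.
Required area A = F/σ_allow = 427000/73.64 = 5799 mm².
A = πd²/4 → d = √(4A/π) = 85.93 mm.

d = 85.9 mm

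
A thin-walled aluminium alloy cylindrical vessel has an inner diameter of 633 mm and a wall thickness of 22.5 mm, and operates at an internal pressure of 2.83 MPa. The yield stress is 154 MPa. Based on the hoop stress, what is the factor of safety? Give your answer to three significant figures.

σ_h = pD/(2t) = 2.83×633/(2×22.5) = 39.81 MPa.
n = 154/39.81 = 3.869.

n = 3.87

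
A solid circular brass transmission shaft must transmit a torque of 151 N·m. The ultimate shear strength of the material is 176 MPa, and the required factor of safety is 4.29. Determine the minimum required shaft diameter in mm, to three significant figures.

Allowable shear stress τ_allow = 176/4.29 = 41.03 MPa.
For a solid shaft τ = 16T/(πd³), so d³ = 16T/(π τ_allow) = 16×151000/(π×41.03) = 18750 mm³.
d = (18750)^(1/3) = 26.56 mm.

d = 26.6 mm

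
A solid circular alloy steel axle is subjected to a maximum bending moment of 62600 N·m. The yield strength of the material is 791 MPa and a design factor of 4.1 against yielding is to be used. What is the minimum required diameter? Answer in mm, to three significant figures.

d = 149 mm

σ_allow = 791/4.1 = 192.9 MPa.
For a solid circular section σ = 32M/(πd³), so d³ = 32M/(π σ_allow) = 32×6.2600×10^7/(π×192.9) = 3.305×10^6 mm³.
d = 149.0 mm.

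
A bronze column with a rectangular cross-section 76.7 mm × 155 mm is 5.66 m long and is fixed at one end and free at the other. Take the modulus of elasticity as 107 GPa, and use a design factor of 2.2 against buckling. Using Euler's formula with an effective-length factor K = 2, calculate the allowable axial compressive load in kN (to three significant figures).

P_allow = 21.8 kN

Buckling occurs about the weak axis: I_min = h·b³/12 = 155×76.7³/12 = 5.828×10^6 mm⁴ (b = 76.7 mm is the smaller dimension).
Effective length L_e = KL = 2×5.66 m = 11320 mm.
Euler critical load P_cr = π²EI/L_e² = π²×107000×5.828×10^6/11320² = 48030 N.
P_allow = P_cr/n = 48030/2.2 = 21830 N.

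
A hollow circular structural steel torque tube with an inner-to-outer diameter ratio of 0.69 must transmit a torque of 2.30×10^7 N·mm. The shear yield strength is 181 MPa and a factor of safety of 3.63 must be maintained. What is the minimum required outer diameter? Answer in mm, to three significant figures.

τ_allow = 181/3.63 = 49.86 MPa.
For a hollow shaft τ = 16T/[πd_o³(1−k⁴)] with k = 0.69, so 1−k⁴ = 0.7733.
d_o³ = 16T/[π τ_allow (1−k⁴)] = 16×2.3000×10^7/(π×49.86×0.7733) = 3.038×10^6 mm³.
d_o = 144.8 mm.

d_o = 145 mm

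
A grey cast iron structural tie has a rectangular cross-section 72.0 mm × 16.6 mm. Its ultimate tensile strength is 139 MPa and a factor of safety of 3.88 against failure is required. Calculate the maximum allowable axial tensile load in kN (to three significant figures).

F_allow = 42.8 kN

σ_allow = 139/3.88 = 35.82 MPa.
A = 72.0×16.6 = 1195 mm².
F_allow = σ_allow × A = 35.82×1195 = 42820 N.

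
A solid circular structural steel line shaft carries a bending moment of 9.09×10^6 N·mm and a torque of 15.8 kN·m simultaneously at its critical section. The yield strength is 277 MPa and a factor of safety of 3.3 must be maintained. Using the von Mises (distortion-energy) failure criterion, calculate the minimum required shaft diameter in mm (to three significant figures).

d = 126 mm

σ_allow = σ_y/n = 277/3.3 = 83.94 MPa.
For a solid shaft σ_b = 32M/(πd³) and τ = 16T/(πd³), so the von Mises stress is σ' = (16/πd³)·√(4M²+3T²).
√(4M²+3T²) = √(4×(9.090×10^6)² + 3×(1.580×10^7)²) = 3.285×10^7 N·mm.
d³ = 16×3.285×10^7/(π×83.94) = 1.993×10^6 mm³.
d = 125.9 mm.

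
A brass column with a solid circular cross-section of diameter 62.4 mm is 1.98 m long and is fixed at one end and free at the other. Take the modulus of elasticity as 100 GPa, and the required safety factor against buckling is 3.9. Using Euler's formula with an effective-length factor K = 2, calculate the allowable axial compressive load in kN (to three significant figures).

P_allow = 12.0 kN

I = πd⁴/64 = π×62.4⁴/64 = 744200 mm⁴.
Effective length L_e = KL = 2×1.98 m = 3960 mm.
Euler critical load P_cr = π²EI/L_e² = π²×100000×744200/3960² = 46840 N.
P_allow = P_cr/n = 46840/3.9 = 12010 N.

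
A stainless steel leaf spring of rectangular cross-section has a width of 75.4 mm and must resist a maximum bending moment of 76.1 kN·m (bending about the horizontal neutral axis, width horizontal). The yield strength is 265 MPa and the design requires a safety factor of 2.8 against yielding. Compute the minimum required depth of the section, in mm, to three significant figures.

σ_allow = 265/2.8 = 94.64 MPa.
For a rectangular section σ = 6M/(bh²), so h² = 6M/(b σ_allow) = 6×7.6100×10^7/(75.4×94.64) = 63980 mm².
h = 253.0 mm.

h = 253 mm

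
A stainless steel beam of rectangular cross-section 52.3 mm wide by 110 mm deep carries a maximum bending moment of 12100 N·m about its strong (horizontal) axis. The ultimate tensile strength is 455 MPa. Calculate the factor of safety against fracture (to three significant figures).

Section modulus S = bh²/6 = 52.3×110²/6 = 105500 mm³.
σ = M/S = 1.2100×10^7/105500 = 114.7 MPa.
n = 455/114.7 = 3.966.

n = 3.97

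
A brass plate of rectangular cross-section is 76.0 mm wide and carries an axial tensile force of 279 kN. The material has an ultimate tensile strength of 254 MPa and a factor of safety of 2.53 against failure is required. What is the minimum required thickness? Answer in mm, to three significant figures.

σ_allow = 254/2.53 = 100.4 MPa.
Required area A = F/σ_allow = 279000/100.4 = 2779 mm².
t = A/w = 2779/76.0 = 36.57 mm.

t = 36.6 mm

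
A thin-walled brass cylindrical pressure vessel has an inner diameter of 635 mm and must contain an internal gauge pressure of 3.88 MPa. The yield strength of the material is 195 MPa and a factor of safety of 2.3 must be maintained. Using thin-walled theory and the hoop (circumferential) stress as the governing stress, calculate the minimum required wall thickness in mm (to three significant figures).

σ_allow = 195/2.3 = 84.78 MPa.
Hoop stress σ_h = pD/(2t), so t = pD/(2σ_allow) = 3.88×635/(2×84.78) = 14.53 mm.

t = 14.5 mm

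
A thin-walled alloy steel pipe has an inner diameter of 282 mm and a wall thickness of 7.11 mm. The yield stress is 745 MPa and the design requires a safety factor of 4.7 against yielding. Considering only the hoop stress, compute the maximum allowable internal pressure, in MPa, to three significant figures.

σ_allow = 745/4.7 = 158.5 MPa.
σ_h = pD/(2t) → p_allow = 2σ_allow t/D = 2×158.5×7.11/282 = 7.993 MPa.

p_allow = 7.99 MPa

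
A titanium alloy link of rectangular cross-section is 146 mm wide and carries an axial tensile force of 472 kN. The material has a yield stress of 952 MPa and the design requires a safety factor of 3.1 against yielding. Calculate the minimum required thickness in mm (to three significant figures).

t = 10.5 mm

σ_allow = 952/3.1 = 307.1 MPa.
Required area A = F/σ_allow = 472000/307.1 = 1537 mm².
t = A/w = 1537/146 = 10.53 mm.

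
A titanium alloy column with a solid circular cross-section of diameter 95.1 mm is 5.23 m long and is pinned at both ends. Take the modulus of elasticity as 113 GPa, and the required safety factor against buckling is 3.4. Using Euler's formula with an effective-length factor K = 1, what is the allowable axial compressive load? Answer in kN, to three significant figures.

I = πd⁴/64 = π×95.1⁴/64 = 4.015×10^6 mm⁴.
Effective length L_e = KL = 1×5.23 m = 5230 mm.
Euler critical load P_cr = π²EI/L_e² = π²×113000×4.015×10^6/5230² = 163700 N.
P_allow = P_cr/n = 163700/3.4 = 48150 N.

P_allow = 48.1 kN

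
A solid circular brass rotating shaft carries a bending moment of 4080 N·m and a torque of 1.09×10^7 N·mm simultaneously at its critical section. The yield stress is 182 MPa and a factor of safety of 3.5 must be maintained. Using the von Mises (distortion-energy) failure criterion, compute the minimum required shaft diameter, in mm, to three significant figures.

d = 126 mm

σ_allow = σ_y/n = 182/3.5 = 52.00 MPa.
For a solid shaft σ_b = 32M/(πd³) and τ = 16T/(πd³), so the von Mises stress is σ' = (16/πd³)·√(4M²+3T²).
√(4M²+3T²) = √(4×(4.080×10^6)² + 3×(1.090×10^7)²) = 2.057×10^7 N·mm.
d³ = 16×2.057×10^7/(π×52.00) = 2.014×10^6 mm³.
d = 126.3 mm.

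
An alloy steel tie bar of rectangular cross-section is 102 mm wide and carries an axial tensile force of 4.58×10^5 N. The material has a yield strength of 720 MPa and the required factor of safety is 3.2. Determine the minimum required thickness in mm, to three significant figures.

σ_allow = 720/3.2 = 225.0 MPa.
Required area A = F/σ_allow = 458000/225.0 = 2036 mm².
t = A/w = 2036/102 = 19.96 mm.

t = 20.0 mm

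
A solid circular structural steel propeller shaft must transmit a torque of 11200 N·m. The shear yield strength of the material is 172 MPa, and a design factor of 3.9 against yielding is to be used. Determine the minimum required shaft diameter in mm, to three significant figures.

d = 109 mm

Allowable shear stress τ_allow = 172/3.9 = 44.10 MPa.
For a solid shaft τ = 16T/(πd³), so d³ = 16T/(π τ_allow) = 16×1.1200×10^7/(π×44.10) = 1.293×10^6 mm³.
d = (1.293×10^6)^(1/3) = 109.0 mm.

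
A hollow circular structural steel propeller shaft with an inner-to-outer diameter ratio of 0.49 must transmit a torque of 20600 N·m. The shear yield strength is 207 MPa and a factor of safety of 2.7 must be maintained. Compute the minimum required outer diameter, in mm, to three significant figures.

d_o = 113 mm

τ_allow = 207/2.7 = 76.67 MPa.
For a hollow shaft τ = 16T/[πd_o³(1−k⁴)] with k = 0.49, so 1−k⁴ = 0.9424.
d_o³ = 16T/[π τ_allow (1−k⁴)] = 16×2.0600×10^7/(π×76.67×0.9424) = 1.452×10^6 mm³.
d_o = 113.2 mm.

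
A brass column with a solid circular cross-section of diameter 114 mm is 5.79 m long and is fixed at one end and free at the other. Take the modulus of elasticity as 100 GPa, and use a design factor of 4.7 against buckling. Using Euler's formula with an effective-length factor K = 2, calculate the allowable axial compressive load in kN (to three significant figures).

I = πd⁴/64 = π×114⁴/64 = 8.291×10^6 mm⁴.
Effective length L_e = KL = 2×5.79 m = 11580 mm.
Euler critical load P_cr = π²EI/L_e² = π²×100000×8.291×10^6/11580² = 61020 N.
P_allow = P_cr/n = 61020/4.7 = 12980 N.

P_allow = 13.0 kN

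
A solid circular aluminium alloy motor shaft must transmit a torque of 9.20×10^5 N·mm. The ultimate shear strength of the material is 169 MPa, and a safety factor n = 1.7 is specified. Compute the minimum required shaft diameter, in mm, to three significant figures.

Allowable shear stress τ_allow = 169/1.7 = 99.41 MPa.
For a solid shaft τ = 16T/(πd³), so d³ = 16T/(π τ_allow) = 16×920000/(π×99.41) = 47130 mm³.
d = (47130)^(1/3) = 36.12 mm.

d = 36.1 mm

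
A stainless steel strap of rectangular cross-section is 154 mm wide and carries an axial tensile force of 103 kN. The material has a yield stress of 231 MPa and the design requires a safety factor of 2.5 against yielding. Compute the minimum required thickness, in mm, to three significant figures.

σ_allow = 231/2.5 = 92.40 MPa.
Required area A = F/σ_allow = 103000/92.40 = 1115 mm².
t = A/w = 1115/154 = 7.238 mm.

t = 7.24 mm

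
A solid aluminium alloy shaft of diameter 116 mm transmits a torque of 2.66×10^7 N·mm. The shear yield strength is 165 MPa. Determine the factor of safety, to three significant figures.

τ = 16T/(πd³) = 16×2.6600×10^7/(π×116³) = 86.79 MPa.
n = τ_limit/τ = 165/86.79 = 1.901.

n = 1.90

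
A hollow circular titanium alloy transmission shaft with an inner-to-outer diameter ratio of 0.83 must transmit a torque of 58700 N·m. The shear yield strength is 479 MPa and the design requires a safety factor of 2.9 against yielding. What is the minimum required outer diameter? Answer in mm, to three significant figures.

d_o = 151 mm

τ_allow = 479/2.9 = 165.2 MPa.
For a hollow shaft τ = 16T/[πd_o³(1−k⁴)] with k = 0.83, so 1−k⁴ = 0.5254.
d_o³ = 16T/[π τ_allow (1−k⁴)] = 16×5.8700×10^7/(π×165.2×0.5254) = 3.445×10^6 mm³.
d_o = 151.0 mm.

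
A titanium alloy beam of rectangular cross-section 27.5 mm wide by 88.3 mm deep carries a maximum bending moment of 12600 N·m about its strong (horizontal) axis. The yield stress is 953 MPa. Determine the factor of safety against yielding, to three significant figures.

n = 2.70

Section modulus S = bh²/6 = 27.5×88.3²/6 = 35740 mm³.
σ = M/S = 1.2600×10^7/35740 = 352.6 MPa.
n = 953/352.6 = 2.703.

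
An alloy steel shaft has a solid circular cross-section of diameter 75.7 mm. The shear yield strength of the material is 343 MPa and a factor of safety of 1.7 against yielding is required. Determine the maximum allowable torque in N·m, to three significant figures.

T_allow = 17200 N·m

τ_allow = 343/1.7 = 201.8 MPa.
For a solid shaft T_allow = τ_allow·πd³/16; πd³/16 = π×75.7³/16 = 85180 mm³.
T_allow = 201.8×85180 = 1.719×10^7 N·mm = 17190 N·m.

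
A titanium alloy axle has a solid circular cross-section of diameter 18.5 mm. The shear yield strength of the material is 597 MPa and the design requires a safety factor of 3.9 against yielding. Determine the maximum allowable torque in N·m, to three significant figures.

τ_allow = 597/3.9 = 153.1 MPa.
For a solid shaft T_allow = τ_allow·πd³/16; πd³/16 = π×18.5³/16 = 1243 mm³.
T_allow = 153.1×1243 = 190300 N·mm = 190.3 N·m.

T_allow = 190 N·m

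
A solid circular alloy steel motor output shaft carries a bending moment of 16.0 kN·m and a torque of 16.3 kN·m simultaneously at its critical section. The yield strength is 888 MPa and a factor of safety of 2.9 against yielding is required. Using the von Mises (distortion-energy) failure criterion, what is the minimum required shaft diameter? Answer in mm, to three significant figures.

d = 89.2 mm

σ_allow = σ_y/n = 888/2.9 = 306.2 MPa.
For a solid shaft σ_b = 32M/(πd³) and τ = 16T/(πd³), so the von Mises stress is σ' = (16/πd³)·√(4M²+3T²).
√(4M²+3T²) = √(4×(1.600×10^7)² + 3×(1.630×10^7)²) = 4.267×10^7 N·mm.
d³ = 16×4.267×10^7/(π×306.2) = 709800 mm³.
d = 89.20 mm.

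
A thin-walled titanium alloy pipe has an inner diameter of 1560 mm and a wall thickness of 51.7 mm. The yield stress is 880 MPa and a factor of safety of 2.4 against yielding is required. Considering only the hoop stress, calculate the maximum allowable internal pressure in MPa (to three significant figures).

σ_allow = 880/2.4 = 366.7 MPa.
σ_h = pD/(2t) → p_allow = 2σ_allow t/D = 2×366.7×51.7/1560 = 24.30 MPa.

p_allow = 24.3 MPa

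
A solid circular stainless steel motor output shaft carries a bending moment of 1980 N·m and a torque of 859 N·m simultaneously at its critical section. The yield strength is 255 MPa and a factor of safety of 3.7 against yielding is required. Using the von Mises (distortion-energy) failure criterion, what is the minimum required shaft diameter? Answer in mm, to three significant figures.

σ_allow = σ_y/n = 255/3.7 = 68.92 MPa.
For a solid shaft σ_b = 32M/(πd³) and τ = 16T/(πd³), so the von Mises stress is σ' = (16/πd³)·√(4M²+3T²).
√(4M²+3T²) = √(4×(1.980×10^6)² + 3×(859000)²) = 4.230×10^6 N·mm.
d³ = 16×4.230×10^6/(π×68.92) = 312600 mm³.
d = 67.87 mm.

d = 67.9 mm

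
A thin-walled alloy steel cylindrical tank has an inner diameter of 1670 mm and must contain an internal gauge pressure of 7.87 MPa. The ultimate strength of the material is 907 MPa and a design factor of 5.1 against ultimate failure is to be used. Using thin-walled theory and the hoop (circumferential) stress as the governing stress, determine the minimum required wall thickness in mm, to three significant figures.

σ_allow = 907/5.1 = 177.8 MPa.
Hoop stress σ_h = pD/(2t), so t = pD/(2σ_allow) = 7.87×1670/(2×177.8) = 36.95 mm.

t = 37.0 mm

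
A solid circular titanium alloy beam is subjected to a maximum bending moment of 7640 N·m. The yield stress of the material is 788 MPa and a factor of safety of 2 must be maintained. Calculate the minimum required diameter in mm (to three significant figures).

d = 58.2 mm

σ_allow = 788/2 = 394.0 MPa.
For a solid circular section σ = 32M/(πd³), so d³ = 32M/(π σ_allow) = 32×7640000/(π×394.0) = 197500 mm³.
d = 58.24 mm.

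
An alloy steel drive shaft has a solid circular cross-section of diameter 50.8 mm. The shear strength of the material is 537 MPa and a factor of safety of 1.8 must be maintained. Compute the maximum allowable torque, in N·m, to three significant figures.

T_allow = 7680 N·m

τ_allow = 537/1.8 = 298.3 MPa.
For a solid shaft T_allow = τ_allow·πd³/16; πd³/16 = π×50.8³/16 = 25740 mm³.
T_allow = 298.3×25740 = 7.679×10^6 N·mm = 7679 N·m.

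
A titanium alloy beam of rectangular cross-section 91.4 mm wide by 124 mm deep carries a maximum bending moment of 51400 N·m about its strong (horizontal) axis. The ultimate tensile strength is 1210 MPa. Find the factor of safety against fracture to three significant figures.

n = 5.51

Section modulus S = bh²/6 = 91.4×124²/6 = 234200 mm³.
σ = M/S = 5.1400×10^7/234200 = 219.4 MPa.
n = 1210/219.4 = 5.514.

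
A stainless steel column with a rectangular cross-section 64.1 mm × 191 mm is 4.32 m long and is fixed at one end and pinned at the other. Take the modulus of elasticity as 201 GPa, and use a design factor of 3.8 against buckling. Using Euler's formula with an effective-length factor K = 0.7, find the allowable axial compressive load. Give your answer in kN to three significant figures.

P_allow = 239 kN

Buckling occurs about the weak axis: I_min = h·b³/12 = 191×64.1³/12 = 4.192×10^6 mm⁴ (b = 64.1 mm is the smaller dimension).
Effective length L_e = KL = 0.7×4.32 m = 3024 mm.
Euler critical load P_cr = π²EI/L_e² = π²×201000×4.192×10^6/3024² = 909400 N.
P_allow = P_cr/n = 909400/3.8 = 239300 N.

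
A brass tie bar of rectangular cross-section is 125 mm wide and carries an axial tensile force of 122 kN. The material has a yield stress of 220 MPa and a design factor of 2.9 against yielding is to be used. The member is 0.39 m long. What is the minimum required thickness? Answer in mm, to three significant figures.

σ_allow = 220/2.9 = 75.86 MPa.
Required area A = F/σ_allow = 122000/75.86 = 1608 mm².
t = A/w = 1608/125 = 12.87 mm.

t = 12.9 mm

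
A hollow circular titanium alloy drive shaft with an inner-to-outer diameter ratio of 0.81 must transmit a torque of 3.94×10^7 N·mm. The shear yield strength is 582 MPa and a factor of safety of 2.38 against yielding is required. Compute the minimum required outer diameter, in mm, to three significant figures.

d_o = 113 mm

τ_allow = 582/2.38 = 244.5 MPa.
For a hollow shaft τ = 16T/[πd_o³(1−k⁴)] with k = 0.81, so 1−k⁴ = 0.5695.
d_o³ = 16T/[π τ_allow (1−k⁴)] = 16×3.9400×10^7/(π×244.5×0.5695) = 1.441×10^6 mm³.
d_o = 112.9 mm.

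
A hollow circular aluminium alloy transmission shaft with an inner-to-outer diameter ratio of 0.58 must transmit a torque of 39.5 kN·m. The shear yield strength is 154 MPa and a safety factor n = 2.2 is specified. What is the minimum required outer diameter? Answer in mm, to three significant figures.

d_o = 148 mm

τ_allow = 154/2.2 = 70.00 MPa.
For a hollow shaft τ = 16T/[πd_o³(1−k⁴)] with k = 0.58, so 1−k⁴ = 0.8868.
d_o³ = 16T/[π τ_allow (1−k⁴)] = 16×3.9500×10^7/(π×70.00×0.8868) = 3.241×10^6 mm³.
d_o = 148.0 mm.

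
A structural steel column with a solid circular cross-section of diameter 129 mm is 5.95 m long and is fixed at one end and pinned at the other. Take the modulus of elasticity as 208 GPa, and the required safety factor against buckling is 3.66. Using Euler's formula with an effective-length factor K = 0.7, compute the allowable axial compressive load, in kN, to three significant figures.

P_allow = 440 kN

I = πd⁴/64 = π×129⁴/64 = 1.359×10^7 mm⁴.
Effective length L_e = KL = 0.7×5.95 m = 4165 mm.
Euler critical load P_cr = π²EI/L_e² = π²×208000×1.359×10^7/4165² = 1.609×10^6 N.
P_allow = P_cr/n = 1.609×10^6/3.66 = 439500 N.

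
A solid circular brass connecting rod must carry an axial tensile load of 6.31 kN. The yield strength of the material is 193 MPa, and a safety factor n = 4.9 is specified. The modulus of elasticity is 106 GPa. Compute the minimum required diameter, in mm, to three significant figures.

d = 14.3 mm

Allowable stress σ_allow = 193/4.9 = 39.39 MPa.
Required area A = F/σ_allow = 6310.0/39.39 = 160.2 mm².
A = πd²/4 → d = √(4A/π) = 14.28 mm.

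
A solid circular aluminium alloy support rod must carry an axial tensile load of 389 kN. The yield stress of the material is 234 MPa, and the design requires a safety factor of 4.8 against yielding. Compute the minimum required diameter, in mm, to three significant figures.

Allowable stress σ_allow = 234/4.8 = 48.75 MPa.
Required area A = F/σ_allow = 389000/48.75 = 7979 mm².
A = πd²/4 → d = √(4A/π) = 100.8 mm.

d = 101 mm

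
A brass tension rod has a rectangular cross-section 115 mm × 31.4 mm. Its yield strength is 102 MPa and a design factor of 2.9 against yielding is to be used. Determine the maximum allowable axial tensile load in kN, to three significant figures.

σ_allow = 102/2.9 = 35.17 MPa.
A = 115×31.4 = 3611 mm².
F_allow = σ_allow × A = 35.17×3611 = 127000 N.

F_allow = 127 kN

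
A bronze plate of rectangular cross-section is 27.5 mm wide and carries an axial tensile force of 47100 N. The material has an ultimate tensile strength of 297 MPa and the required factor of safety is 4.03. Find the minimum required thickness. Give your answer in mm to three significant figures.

t = 23.2 mm

σ_allow = 297/4.03 = 73.70 MPa.
Required area A = F/σ_allow = 47100/73.70 = 639.1 mm².
t = A/w = 639.1/27.5 = 23.24 mm.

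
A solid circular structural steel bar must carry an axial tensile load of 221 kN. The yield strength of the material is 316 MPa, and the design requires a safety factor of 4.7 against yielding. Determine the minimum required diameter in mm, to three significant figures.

Allowable stress σ_allow = 316/4.7 = 67.23 MPa.
Required area A = F/σ_allow = 221000/67.23 = 3287 mm².
A = πd²/4 → d = √(4A/π) = 64.69 mm.

d = 64.7 mm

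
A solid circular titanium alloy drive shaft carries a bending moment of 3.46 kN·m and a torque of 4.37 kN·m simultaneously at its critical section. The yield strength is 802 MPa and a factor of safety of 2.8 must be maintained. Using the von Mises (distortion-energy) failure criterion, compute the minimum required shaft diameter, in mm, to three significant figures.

d = 56.7 mm

σ_allow = σ_y/n = 802/2.8 = 286.4 MPa.
For a solid shaft σ_b = 32M/(πd³) and τ = 16T/(πd³), so the von Mises stress is σ' = (16/πd³)·√(4M²+3T²).
√(4M²+3T²) = √(4×(3.460×10^6)² + 3×(4.370×10^6)²) = 1.026×10^7 N·mm.
d³ = 16×1.026×10^7/(π×286.4) = 182400 mm³.
d = 56.71 mm.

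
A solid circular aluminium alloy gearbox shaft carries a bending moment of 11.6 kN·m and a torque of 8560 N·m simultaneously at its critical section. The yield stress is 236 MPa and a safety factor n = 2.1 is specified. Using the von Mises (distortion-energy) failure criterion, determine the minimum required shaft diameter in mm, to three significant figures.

d = 108 mm

σ_allow = σ_y/n = 236/2.1 = 112.4 MPa.
For a solid shaft σ_b = 32M/(πd³) and τ = 16T/(πd³), so the von Mises stress is σ' = (16/πd³)·√(4M²+3T²).
√(4M²+3T²) = √(4×(1.160×10^7)² + 3×(8.560×10^6)²) = 2.753×10^7 N·mm.
d³ = 16×2.753×10^7/(π×112.4) = 1.248×10^6 mm³.
d = 107.7 mm.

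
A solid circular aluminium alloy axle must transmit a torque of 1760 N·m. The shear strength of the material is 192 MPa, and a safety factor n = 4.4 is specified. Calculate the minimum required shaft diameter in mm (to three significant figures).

Allowable shear stress τ_allow = 192/4.4 = 43.64 MPa.
For a solid shaft τ = 16T/(πd³), so d³ = 16T/(π τ_allow) = 16×1760000/(π×43.64) = 205400 mm³.
d = (205400)^(1/3) = 59.00 mm.

d = 59.0 mm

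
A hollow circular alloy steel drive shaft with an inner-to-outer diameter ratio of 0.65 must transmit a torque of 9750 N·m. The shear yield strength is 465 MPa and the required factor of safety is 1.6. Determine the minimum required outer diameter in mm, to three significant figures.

τ_allow = 465/1.6 = 290.6 MPa.
For a hollow shaft τ = 16T/[πd_o³(1−k⁴)] with k = 0.65, so 1−k⁴ = 0.8215.
d_o³ = 16T/[π τ_allow (1−k⁴)] = 16×9750000/(π×290.6×0.8215) = 208000 mm³.
d_o = 59.25 mm.

d_o = 59.2 mm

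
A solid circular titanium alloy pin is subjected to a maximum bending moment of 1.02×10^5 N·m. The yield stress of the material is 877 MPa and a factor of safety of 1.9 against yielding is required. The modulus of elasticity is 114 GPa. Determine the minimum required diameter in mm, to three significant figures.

σ_allow = 877/1.9 = 461.6 MPa.
For a solid circular section σ = 32M/(πd³), so d³ = 32M/(π σ_allow) = 32×1.0200×10^8/(π×461.6) = 2.251×10^6 mm³.
d = 131.1 mm.

d = 131 mm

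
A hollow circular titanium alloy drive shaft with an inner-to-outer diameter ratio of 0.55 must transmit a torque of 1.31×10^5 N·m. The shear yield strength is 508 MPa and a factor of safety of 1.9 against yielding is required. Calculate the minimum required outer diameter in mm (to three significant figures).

τ_allow = 508/1.9 = 267.4 MPa.
For a hollow shaft τ = 16T/[πd_o³(1−k⁴)] with k = 0.55, so 1−k⁴ = 0.9085.
d_o³ = 16T/[π τ_allow (1−k⁴)] = 16×1.3100×10^8/(π×267.4×0.9085) = 2.747×10^6 mm³.
d_o = 140.0 mm.

d_o = 140 mm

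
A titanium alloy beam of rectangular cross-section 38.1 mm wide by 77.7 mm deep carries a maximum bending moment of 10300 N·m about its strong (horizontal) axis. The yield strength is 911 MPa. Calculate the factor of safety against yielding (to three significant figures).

Section modulus S = bh²/6 = 38.1×77.7²/6 = 38340 mm³.
σ = M/S = 1.0300×10^7/38340 = 268.7 MPa.
n = 911/268.7 = 3.391.

n = 3.39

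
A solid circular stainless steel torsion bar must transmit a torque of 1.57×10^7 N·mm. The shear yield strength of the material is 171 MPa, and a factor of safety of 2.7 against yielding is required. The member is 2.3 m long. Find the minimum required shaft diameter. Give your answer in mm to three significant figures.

d = 108 mm

Allowable shear stress τ_allow = 171/2.7 = 63.33 MPa.
For a solid shaft τ = 16T/(πd³), so d³ = 16T/(π τ_allow) = 16×1.5700×10^7/(π×63.33) = 1.263×10^6 mm³.
d = (1.263×10^6)^(1/3) = 108.1 mm.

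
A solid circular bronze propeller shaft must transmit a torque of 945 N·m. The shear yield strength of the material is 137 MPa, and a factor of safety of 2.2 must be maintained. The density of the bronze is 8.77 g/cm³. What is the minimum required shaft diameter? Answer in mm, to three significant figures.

d = 42.6 mm

Allowable shear stress τ_allow = 137/2.2 = 62.27 MPa.
For a solid shaft τ = 16T/(πd³), so d³ = 16T/(π τ_allow) = 16×945000/(π×62.27) = 77290 mm³.
d = (77290)^(1/3) = 42.60 mm.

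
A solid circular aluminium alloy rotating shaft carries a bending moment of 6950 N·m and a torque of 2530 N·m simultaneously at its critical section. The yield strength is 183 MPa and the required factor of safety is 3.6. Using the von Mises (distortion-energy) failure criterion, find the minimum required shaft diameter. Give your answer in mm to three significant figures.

d = 113 mm

σ_allow = σ_y/n = 183/3.6 = 50.83 MPa.
For a solid shaft σ_b = 32M/(πd³) and τ = 16T/(πd³), so the von Mises stress is σ' = (16/πd³)·√(4M²+3T²).
√(4M²+3T²) = √(4×(6.950×10^6)² + 3×(2.530×10^6)²) = 1.457×10^7 N·mm.
d³ = 16×1.457×10^7/(π×50.83) = 1.460×10^6 mm³.
d = 113.4 mm.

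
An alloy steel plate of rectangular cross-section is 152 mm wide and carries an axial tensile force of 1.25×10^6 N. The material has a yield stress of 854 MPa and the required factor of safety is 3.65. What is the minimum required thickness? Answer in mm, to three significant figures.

t = 35.1 mm

σ_allow = 854/3.65 = 234.0 MPa.
Required area A = F/σ_allow = 1250000/234.0 = 5343 mm².
t = A/w = 5343/152 = 35.15 mm.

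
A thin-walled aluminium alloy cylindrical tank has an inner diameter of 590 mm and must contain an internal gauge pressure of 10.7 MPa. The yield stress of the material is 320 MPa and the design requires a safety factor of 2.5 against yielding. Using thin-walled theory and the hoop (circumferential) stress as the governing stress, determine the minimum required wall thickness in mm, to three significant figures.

t = 24.7 mm

σ_allow = 320/2.5 = 128.0 MPa.
Hoop stress σ_h = pD/(2t), so t = pD/(2σ_allow) = 10.7×590/(2×128.0) = 24.66 mm.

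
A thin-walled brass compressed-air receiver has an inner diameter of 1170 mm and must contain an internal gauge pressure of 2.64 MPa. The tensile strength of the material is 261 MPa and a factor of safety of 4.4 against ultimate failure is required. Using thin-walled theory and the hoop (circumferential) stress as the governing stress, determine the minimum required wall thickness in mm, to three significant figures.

σ_allow = 261/4.4 = 59.32 MPa.
Hoop stress σ_h = pD/(2t), so t = pD/(2σ_allow) = 2.64×1170/(2×59.32) = 26.04 mm.

t = 26.0 mm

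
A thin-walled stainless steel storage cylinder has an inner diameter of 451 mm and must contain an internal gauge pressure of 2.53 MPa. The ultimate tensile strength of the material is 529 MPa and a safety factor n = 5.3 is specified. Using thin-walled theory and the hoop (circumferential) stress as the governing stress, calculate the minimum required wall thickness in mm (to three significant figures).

t = 5.72 mm

σ_allow = 529/5.3 = 99.81 MPa.
Hoop stress σ_h = pD/(2t), so t = pD/(2σ_allow) = 2.53×451/(2×99.81) = 5.716 mm.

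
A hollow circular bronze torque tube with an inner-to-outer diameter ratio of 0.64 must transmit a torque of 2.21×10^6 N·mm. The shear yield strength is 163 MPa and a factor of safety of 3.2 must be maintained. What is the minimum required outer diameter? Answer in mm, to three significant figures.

τ_allow = 163/3.2 = 50.94 MPa.
For a hollow shaft τ = 16T/[πd_o³(1−k⁴)] with k = 0.64, so 1−k⁴ = 0.8322.
d_o³ = 16T/[π τ_allow (1−k⁴)] = 16×2210000/(π×50.94×0.8322) = 265500 mm³.
d_o = 64.27 mm.

d_o = 64.3 mm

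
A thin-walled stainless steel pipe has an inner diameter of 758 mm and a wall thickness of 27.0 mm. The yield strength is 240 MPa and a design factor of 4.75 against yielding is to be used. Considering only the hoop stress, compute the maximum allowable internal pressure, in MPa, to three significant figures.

σ_allow = 240/4.75 = 50.53 MPa.
σ_h = pD/(2t) → p_allow = 2σ_allow t/D = 2×50.53×27.0/758 = 3.600 MPa.

p_allow = 3.60 MPa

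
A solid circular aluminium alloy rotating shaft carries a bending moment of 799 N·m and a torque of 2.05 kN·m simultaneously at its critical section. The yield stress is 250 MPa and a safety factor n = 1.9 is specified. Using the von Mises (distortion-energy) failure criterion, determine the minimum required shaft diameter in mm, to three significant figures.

σ_allow = σ_y/n = 250/1.9 = 131.6 MPa.
For a solid shaft σ_b = 32M/(πd³) and τ = 16T/(πd³), so the von Mises stress is σ' = (16/πd³)·√(4M²+3T²).
√(4M²+3T²) = √(4×(799000)² + 3×(2.050×10^6)²) = 3.894×10^6 N·mm.
d³ = 16×3.894×10^6/(π×131.6) = 150700 mm³.
d = 53.22 mm.

d = 53.2 mm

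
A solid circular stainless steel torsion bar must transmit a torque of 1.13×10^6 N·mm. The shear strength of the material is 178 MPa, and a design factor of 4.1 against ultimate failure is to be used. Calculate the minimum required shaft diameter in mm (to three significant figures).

d = 51.0 mm

Allowable shear stress τ_allow = 178/4.1 = 43.41 MPa.
For a solid shaft τ = 16T/(πd³), so d³ = 16T/(π τ_allow) = 16×1130000/(π×43.41) = 132600 mm³.
d = (132600)^(1/3) = 50.99 mm.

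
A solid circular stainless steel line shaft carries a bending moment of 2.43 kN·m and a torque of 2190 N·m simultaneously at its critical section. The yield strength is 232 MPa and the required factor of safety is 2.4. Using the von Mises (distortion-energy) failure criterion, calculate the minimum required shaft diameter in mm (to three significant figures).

d = 68.7 mm

σ_allow = σ_y/n = 232/2.4 = 96.67 MPa.
For a solid shaft σ_b = 32M/(πd³) and τ = 16T/(πd³), so the von Mises stress is σ' = (16/πd³)·√(4M²+3T²).
√(4M²+3T²) = √(4×(2.430×10^6)² + 3×(2.190×10^6)²) = 6.165×10^6 N·mm.
d³ = 16×6.165×10^6/(π×96.67) = 324800 mm³.
d = 68.74 mm.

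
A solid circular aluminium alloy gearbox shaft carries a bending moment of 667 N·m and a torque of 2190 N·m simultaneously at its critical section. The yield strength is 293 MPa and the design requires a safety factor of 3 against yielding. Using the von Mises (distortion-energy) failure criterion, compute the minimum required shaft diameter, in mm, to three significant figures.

σ_allow = σ_y/n = 293/3 = 97.67 MPa.
For a solid shaft σ_b = 32M/(πd³) and τ = 16T/(πd³), so the von Mises stress is σ' = (16/πd³)·√(4M²+3T²).
√(4M²+3T²) = √(4×(667000)² + 3×(2.190×10^6)²) = 4.021×10^6 N·mm.
d³ = 16×4.021×10^6/(π×97.67) = 209700 mm³.
d = 59.41 mm.

d = 59.4 mm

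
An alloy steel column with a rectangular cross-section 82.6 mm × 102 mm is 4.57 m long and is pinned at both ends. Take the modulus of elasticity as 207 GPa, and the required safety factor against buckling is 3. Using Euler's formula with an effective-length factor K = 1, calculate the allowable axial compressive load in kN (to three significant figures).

P_allow = 156 kN

Buckling occurs about the weak axis: I_min = h·b³/12 = 102×82.6³/12 = 4.790×10^6 mm⁴ (b = 82.6 mm is the smaller dimension).
Effective length L_e = KL = 1×4.57 m = 4570 mm.
Euler critical load P_cr = π²EI/L_e² = π²×207000×4.790×10^6/4570² = 468600 N.
P_allow = P_cr/n = 468600/3 = 156200 N.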